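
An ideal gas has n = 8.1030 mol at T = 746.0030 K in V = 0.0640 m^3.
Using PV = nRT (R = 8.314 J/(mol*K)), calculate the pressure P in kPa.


P = nRT/V = 8.1030 * 8.314 * 746.0030 / 0.0640
= 50256.9852 / 0.0640 = 785265.3943 Pa = 785.2654 kPa

785.2654 kPa


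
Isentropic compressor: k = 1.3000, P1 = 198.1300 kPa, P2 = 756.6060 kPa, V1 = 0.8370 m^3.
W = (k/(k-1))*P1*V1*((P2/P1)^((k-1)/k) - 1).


(k-1)/k = 0.2308
(P2/P1)^exp = 1.3624
W = 4.3333 * 198.1300 * 0.8370 * (1.3624 - 1) = 260.3920 kJ

260.3920 kJ


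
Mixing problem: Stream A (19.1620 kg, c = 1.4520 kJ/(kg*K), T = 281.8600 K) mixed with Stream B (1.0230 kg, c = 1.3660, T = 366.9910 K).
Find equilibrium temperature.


num = 8355.0937
den = 29.2206
Tf = 285.9312 K

285.9312 K


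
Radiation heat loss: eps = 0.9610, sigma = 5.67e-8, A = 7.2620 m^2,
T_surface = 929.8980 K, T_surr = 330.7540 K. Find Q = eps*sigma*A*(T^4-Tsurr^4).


T^4 = 7.4772e+11
Tsurr^4 = 1.1968e+10
Q = 0.9610 * 5.67e-8 * 7.2620 * 7.3576e+11 = 291136.3650 W

291136.3650 W


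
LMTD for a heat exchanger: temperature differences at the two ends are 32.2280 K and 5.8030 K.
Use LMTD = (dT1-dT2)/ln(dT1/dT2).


dT1/dT2 = 5.5537
ln(dT1/dT2) = 1.7145
LMTD = 26.4250 / 1.7145 = 15.4130 K

15.4130 K


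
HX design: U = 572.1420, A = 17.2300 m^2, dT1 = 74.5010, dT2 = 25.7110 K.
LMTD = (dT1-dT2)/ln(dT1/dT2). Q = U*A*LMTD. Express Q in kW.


LMTD = 45.8598 K
Q = 572.1420 * 17.2300 * 45.8598 = 452086.6846 W = 452.0867 kW

452.0867 kW


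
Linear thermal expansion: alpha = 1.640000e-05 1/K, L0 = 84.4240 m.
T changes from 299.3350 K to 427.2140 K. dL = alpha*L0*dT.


dT = 127.8790 K
dL = 1.640000e-05 * 84.4240 * 127.8790 = 0.177055 m
L_final = 84.601055 m

dL = 0.177055 m


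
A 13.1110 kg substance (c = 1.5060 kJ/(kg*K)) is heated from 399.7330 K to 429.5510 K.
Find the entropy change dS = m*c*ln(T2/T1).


T2/T1 = 1.0746
ln(T2/T1) = 0.0719
dS = 13.1110 * 1.5060 * 0.0719 = 1.4205 kJ/K

1.4205 kJ/K


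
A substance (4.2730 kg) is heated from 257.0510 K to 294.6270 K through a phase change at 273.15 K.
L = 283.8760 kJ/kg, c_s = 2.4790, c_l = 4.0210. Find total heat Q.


Q1 (sensible, solid) = 4.2730 * 2.4790 * 16.0990 = 170.5330 kJ
Q2 (latent) = 4.2730 * 283.8760 = 1213.0021 kJ
Q3 (sensible, liquid) = 4.2730 * 4.0210 * 21.4770 = 369.0121 kJ
Q_total = 1752.5472 kJ

1752.5472 kJ


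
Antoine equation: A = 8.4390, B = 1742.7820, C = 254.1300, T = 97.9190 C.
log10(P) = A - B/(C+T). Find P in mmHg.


C+T = 352.0490
B/(C+T) = 4.9504
log10(P) = 8.4390 - 4.9504 = 3.4886
P = 10^3.4886 = 3080.3771 mmHg

3080.3771 mmHg


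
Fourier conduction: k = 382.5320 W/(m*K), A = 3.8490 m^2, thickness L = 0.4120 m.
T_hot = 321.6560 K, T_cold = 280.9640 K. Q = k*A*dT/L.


dT = 40.6920 K
Q = 382.5320 * 3.8490 * 40.6920 / 0.4120 = 145421.1256 W

145421.1256 W


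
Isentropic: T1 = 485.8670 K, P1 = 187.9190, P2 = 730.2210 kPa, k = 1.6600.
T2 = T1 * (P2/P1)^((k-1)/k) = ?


(k-1)/k = 0.3976
(P2/P1)^exp = 1.7154
T2 = 485.8670 * 1.7154 = 833.4708 K

833.4708 K


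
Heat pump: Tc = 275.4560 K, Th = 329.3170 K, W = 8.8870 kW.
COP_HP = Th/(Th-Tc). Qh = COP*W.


COP = 329.3170 / 53.8610 = 6.1142
Qh = 6.1142 * 8.8870 = 54.3369 kW

COP = 6.1142, Qh = 54.3369 kW


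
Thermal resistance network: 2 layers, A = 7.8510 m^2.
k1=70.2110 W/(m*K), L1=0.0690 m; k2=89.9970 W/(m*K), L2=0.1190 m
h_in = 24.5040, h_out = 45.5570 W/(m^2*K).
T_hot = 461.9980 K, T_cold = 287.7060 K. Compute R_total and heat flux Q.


R_conv_in = 1/(24.5040*7.8510) = 0.0052
R_1 = 0.0690/(70.2110*7.8510) = 0.0001
R_2 = 0.1190/(89.9970*7.8510) = 0.0002
R_conv_out = 1/(45.5570*7.8510) = 0.0028
R_total = 0.0083 K/W
Q = 174.2920 / 0.0083 = 21030.6950 W

R_total = 0.0083 K/W, Q = 21030.6950 W


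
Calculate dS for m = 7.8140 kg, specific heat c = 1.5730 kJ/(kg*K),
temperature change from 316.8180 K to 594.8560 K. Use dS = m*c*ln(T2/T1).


T2/T1 = 1.8776
ln(T2/T1) = 0.6300
dS = 7.8140 * 1.5730 * 0.6300 = 7.7435 kJ/K

7.7435 kJ/K


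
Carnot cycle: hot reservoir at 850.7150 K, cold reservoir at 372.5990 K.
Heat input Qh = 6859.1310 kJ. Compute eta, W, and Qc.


eta = 1 - 372.5990/850.7150 = 0.5620
W = 0.5620 * 6859.1310 = 3854.9459 kJ
Qc = 6859.1310 - 3854.9459 = 3004.1851 kJ

eta = 56.2017%, W = 3854.9459 kJ, Qc = 3004.1851 kJ


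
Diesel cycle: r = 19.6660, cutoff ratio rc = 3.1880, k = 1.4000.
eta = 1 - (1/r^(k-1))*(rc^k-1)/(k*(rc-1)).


r^(k-1) = 3.2922
rc^k = 5.0690
eta = 0.5965 = 59.6512%

59.6512%


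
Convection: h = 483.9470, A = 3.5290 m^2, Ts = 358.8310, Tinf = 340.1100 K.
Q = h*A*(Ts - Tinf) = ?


dT = 18.7210 K
Q = 483.9470 * 3.5290 * 18.7210 = 31972.6404 W

31972.6404 W


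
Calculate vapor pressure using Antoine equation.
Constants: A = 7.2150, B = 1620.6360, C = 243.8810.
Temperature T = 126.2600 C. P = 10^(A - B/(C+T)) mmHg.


C+T = 370.1410
B/(C+T) = 4.3784
log10(P) = 7.2150 - 4.3784 = 2.8366
P = 10^2.8366 = 686.3905 mmHg

686.3905 mmHg


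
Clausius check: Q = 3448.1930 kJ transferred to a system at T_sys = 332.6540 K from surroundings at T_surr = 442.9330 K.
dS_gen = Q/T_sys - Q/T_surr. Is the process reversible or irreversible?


dS_sys = 3448.1930/332.6540 = 10.3657 kJ/K
dS_surr = -3448.1930/442.9330 = -7.7849 kJ/K
dS_gen = 10.3657 - 7.7849 = 2.5808 kJ/K (irreversible)

dS_gen = 2.5808 kJ/K, irreversible


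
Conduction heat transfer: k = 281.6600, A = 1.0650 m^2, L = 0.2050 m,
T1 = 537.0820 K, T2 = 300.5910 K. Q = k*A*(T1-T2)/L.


dT = 236.4910 K
Q = 281.6600 * 1.0650 * 236.4910 / 0.2050 = 346047.3592 W

346047.3592 W


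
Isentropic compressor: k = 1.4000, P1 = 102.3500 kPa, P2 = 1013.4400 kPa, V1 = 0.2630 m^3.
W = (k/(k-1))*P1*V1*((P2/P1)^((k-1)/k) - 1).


(k-1)/k = 0.2857
(P2/P1)^exp = 1.9253
W = 3.5000 * 102.3500 * 0.2630 * (1.9253 - 1) = 87.1714 kJ

87.1714 kJ


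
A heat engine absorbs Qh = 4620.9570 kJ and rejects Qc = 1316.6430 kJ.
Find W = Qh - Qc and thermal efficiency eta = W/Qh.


W = 4620.9570 - 1316.6430 = 3304.3140 kJ
eta = 3304.3140 / 4620.9570 = 0.7151 = 71.5071%

W = 3304.3140 kJ, eta = 71.5071%


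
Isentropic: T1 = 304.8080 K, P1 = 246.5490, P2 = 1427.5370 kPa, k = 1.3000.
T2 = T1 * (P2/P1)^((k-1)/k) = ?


(k-1)/k = 0.2308
(P2/P1)^exp = 1.4997
T2 = 304.8080 * 1.4997 = 457.1202 K

457.1202 K


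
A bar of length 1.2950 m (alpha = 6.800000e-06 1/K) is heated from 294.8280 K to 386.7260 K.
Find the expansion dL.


dT = 91.8980 K
dL = 6.800000e-06 * 1.2950 * 91.8980 = 0.000809 m
L_final = 1.295809 m

dL = 0.000809 m


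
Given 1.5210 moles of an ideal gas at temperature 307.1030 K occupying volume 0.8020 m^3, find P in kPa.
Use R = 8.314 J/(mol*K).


P = nRT/V = 1.5210 * 8.314 * 307.1030 / 0.8020
= 3883.4999 / 0.8020 = 4842.2691 Pa = 4.8423 kPa

4.8423 kPa


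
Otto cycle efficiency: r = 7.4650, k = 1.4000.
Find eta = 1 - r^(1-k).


r^(k-1) = 2.2347
eta = 1 - 1/2.2347 = 0.5525 = 55.2505%

55.2505%


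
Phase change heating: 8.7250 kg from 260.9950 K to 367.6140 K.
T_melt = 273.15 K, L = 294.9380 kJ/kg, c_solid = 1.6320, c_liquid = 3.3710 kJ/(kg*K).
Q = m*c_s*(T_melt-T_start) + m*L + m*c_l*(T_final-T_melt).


Q1 (sensible, solid) = 8.7250 * 1.6320 * 12.1550 = 173.0775 kJ
Q2 (latent) = 8.7250 * 294.9380 = 2573.3340 kJ
Q3 (sensible, liquid) = 8.7250 * 3.3710 * 94.4640 = 2778.3728 kJ
Q_total = 5524.7843 kJ

5524.7843 kJ


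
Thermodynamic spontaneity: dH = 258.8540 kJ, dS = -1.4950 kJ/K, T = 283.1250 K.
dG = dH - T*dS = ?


T*dS = 283.1250 * -1.4950 = -423.2719 kJ
dG = 258.8540 + 423.2719 = 682.1259 kJ (non-spontaneous)

dG = 682.1259 kJ, non-spontaneous


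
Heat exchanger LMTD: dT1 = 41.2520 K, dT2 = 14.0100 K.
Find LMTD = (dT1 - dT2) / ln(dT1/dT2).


dT1/dT2 = 2.9445
ln(dT1/dT2) = 1.0799
LMTD = 27.2420 / 1.0799 = 25.2258 K

25.2258 K


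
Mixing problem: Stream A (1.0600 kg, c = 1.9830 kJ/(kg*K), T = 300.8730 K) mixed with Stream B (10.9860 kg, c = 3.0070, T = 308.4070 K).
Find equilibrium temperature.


num = 10820.6240
den = 35.1369
Tf = 307.9563 K

307.9563 K


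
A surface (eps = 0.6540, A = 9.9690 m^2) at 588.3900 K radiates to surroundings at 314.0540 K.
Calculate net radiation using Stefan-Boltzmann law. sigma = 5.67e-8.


T^4 = 1.1986e+11
Tsurr^4 = 9.7279e+09
Q = 0.6540 * 5.67e-8 * 9.9690 * 1.1013e+11 = 40711.0383 W

40711.0383 W


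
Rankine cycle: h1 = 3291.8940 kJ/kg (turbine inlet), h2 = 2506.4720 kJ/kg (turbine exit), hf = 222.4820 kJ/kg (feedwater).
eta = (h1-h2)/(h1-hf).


W = 785.4220 kJ/kg
Q_in = 3069.4120 kJ/kg
eta = 0.2559 = 25.5887%

eta = 25.5887%


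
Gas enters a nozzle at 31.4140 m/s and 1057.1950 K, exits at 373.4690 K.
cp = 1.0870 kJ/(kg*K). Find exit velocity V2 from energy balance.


dT = 683.7260 K
2*cp*1000*dT = 1486420.3240
V1^2 = 986.8394
V2 = sqrt(1487407.1634) = 1219.5930 m/s

1219.5930 m/s


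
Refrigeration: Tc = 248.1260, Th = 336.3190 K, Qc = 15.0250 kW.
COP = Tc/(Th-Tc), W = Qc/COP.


COP = 248.1260 / 88.1930 = 2.8134
W = 15.0250 / 2.8134 = 5.3404 kW

COP = 2.8134, W = 5.3404 kW


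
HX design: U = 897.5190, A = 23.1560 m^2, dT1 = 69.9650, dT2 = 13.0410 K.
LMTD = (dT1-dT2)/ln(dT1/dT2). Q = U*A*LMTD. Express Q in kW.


LMTD = 33.8854 K
Q = 897.5190 * 23.1560 * 33.8854 = 704238.8497 W = 704.2388 kW

704.2388 kW


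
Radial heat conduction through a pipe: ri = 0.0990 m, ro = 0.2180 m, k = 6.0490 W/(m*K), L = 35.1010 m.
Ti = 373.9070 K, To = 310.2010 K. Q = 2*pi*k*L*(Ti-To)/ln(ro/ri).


dT = 63.7060 K
ln(ro/ri) = 0.7894
Q = 2*pi*6.0490*35.1010*63.7060 / 0.7894 = 107666.3015 W

107666.3015 W


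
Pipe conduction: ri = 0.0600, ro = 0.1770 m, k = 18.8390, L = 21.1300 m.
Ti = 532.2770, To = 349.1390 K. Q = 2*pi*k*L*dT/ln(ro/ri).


dT = 183.1380 K
ln(ro/ri) = 1.0818
Q = 2*pi*18.8390*21.1300*183.1380 / 1.0818 = 423415.3768 W

423415.3768 W


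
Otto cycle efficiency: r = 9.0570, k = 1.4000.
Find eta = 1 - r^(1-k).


r^(k-1) = 2.4143
eta = 1 - 1/2.4143 = 0.5858 = 58.5804%

58.5804%


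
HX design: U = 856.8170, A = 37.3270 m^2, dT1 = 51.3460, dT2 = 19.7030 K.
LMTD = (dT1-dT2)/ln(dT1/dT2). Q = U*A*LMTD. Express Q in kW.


LMTD = 33.0366 K
Q = 856.8170 * 37.3270 * 33.0366 = 1056590.4161 W = 1056.5904 kW

1056.5904 kW


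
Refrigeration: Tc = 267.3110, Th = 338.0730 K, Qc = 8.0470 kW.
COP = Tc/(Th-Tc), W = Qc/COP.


COP = 267.3110 / 70.7620 = 3.7776
W = 8.0470 / 3.7776 = 2.1302 kW

COP = 3.7776, W = 2.1302 kW


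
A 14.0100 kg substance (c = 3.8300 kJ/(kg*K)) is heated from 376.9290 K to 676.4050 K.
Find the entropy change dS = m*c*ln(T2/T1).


T2/T1 = 1.7945
ln(T2/T1) = 0.5847
dS = 14.0100 * 3.8300 * 0.5847 = 31.3759 kJ/K

31.3759 kJ/K


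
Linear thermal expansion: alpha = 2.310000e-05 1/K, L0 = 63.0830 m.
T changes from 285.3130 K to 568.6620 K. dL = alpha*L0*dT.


dT = 283.3490 K
dL = 2.310000e-05 * 63.0830 * 283.3490 = 0.412901 m
L_final = 63.495901 m

dL = 0.412901 m


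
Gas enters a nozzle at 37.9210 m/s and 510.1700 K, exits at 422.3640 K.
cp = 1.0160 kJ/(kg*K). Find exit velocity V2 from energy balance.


dT = 87.8060 K
2*cp*1000*dT = 178421.7920
V1^2 = 1438.0022
V2 = sqrt(179859.7942) = 424.0988 m/s

424.0988 m/s


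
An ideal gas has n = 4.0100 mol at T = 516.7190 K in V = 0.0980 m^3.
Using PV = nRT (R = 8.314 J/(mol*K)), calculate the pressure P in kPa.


P = nRT/V = 4.0100 * 8.314 * 516.7190 / 0.0980
= 17226.9671 / 0.0980 = 175785.3784 Pa = 175.7854 kPa

175.7854 kPa


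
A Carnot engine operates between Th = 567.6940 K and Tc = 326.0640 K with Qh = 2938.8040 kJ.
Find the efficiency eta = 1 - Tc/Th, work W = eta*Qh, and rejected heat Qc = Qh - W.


eta = 1 - 326.0640/567.6940 = 0.4256
W = 0.4256 * 2938.8040 = 1250.8556 kJ
Qc = 2938.8040 - 1250.8556 = 1687.9484 kJ

eta = 42.5634%, W = 1250.8556 kJ, Qc = 1687.9484 kJ


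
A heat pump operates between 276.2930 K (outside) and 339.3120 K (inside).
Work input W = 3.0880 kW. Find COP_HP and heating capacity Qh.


COP = 339.3120 / 63.0190 = 5.3843
Qh = 5.3843 * 3.0880 = 16.6267 kW

COP = 5.3843, Qh = 16.6267 kW


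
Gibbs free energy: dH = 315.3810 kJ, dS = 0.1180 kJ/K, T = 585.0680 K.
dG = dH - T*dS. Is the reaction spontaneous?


T*dS = 585.0680 * 0.1180 = 69.0380 kJ
dG = 315.3810 - 69.0380 = 246.3430 kJ (non-spontaneous)

dG = 246.3430 kJ, non-spontaneous


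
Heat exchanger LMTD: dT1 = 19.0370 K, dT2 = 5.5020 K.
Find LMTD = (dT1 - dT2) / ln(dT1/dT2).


dT1/dT2 = 3.4600
ln(dT1/dT2) = 1.2413
LMTD = 13.5350 / 1.2413 = 10.9041 K

10.9041 K


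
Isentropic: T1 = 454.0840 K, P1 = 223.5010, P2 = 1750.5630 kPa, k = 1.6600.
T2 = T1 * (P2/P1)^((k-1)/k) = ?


(k-1)/k = 0.3976
(P2/P1)^exp = 2.2668
T2 = 454.0840 * 2.2668 = 1029.2990 K

1029.2990 K


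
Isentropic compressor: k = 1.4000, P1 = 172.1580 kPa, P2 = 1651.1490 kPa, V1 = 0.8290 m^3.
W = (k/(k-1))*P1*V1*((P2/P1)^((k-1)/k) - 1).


(k-1)/k = 0.2857
(P2/P1)^exp = 1.9078
W = 3.5000 * 172.1580 * 0.8290 * (1.9078 - 1) = 453.4573 kJ

453.4573 kJ


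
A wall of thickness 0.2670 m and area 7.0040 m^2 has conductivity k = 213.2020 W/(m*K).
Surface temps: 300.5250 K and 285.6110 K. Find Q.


dT = 14.9140 K
Q = 213.2020 * 7.0040 * 14.9140 / 0.2670 = 83410.4164 W

83410.4164 W


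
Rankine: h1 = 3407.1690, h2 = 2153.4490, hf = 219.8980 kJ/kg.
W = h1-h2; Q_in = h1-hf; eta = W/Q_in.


W = 1253.7200 kJ/kg
Q_in = 3187.2710 kJ/kg
eta = 0.3934 = 39.3352%

eta = 39.3352%


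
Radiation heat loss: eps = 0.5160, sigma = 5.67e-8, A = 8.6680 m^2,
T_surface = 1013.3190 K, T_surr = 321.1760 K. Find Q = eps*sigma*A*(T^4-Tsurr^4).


T^4 = 1.0543e+12
Tsurr^4 = 1.0641e+10
Q = 0.5160 * 5.67e-8 * 8.6680 * 1.0437e+12 = 264686.1001 W

264686.1001 W


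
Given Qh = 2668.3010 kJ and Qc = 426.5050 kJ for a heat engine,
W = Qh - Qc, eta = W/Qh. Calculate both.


W = 2668.3010 - 426.5050 = 2241.7960 kJ
eta = 2241.7960 / 2668.3010 = 0.8402 = 84.0159%

W = 2241.7960 kJ, eta = 84.0159%


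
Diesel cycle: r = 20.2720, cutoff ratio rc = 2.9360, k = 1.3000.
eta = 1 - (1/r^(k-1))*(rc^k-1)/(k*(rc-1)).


r^(k-1) = 2.4664
rc^k = 4.0559
eta = 0.5077 = 50.7716%

50.7716%


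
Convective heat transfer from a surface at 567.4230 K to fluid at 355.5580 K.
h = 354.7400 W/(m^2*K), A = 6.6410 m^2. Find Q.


dT = 211.8650 K
Q = 354.7400 * 6.6410 * 211.8650 = 499117.5713 W

499117.5713 W


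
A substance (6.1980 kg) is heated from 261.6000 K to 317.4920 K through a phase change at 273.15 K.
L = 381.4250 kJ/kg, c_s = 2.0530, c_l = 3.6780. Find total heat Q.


Q1 (sensible, solid) = 6.1980 * 2.0530 * 11.5500 = 146.9679 kJ
Q2 (latent) = 6.1980 * 381.4250 = 2364.0722 kJ
Q3 (sensible, liquid) = 6.1980 * 3.6780 * 44.3420 = 1010.8311 kJ
Q_total = 3521.8711 kJ

3521.8711 kJ


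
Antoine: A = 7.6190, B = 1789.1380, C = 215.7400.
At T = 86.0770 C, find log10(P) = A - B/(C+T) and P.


C+T = 301.8170
B/(C+T) = 5.9279
log10(P) = 7.6190 - 5.9279 = 1.6911
P = 10^1.6911 = 49.1032 mmHg

49.1032 mmHg


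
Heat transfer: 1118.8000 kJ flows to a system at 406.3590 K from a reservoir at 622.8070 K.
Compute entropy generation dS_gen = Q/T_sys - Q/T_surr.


dS_sys = 1118.8000/406.3590 = 2.7532 kJ/K
dS_surr = -1118.8000/622.8070 = -1.7964 kJ/K
dS_gen = 2.7532 - 1.7964 = 0.9568 kJ/K (irreversible)

dS_gen = 0.9568 kJ/K, irreversible


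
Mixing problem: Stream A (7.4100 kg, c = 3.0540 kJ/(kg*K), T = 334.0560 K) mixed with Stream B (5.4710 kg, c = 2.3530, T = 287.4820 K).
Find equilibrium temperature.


num = 11260.5654
den = 35.5034
Tf = 317.1686 K

317.1686 K


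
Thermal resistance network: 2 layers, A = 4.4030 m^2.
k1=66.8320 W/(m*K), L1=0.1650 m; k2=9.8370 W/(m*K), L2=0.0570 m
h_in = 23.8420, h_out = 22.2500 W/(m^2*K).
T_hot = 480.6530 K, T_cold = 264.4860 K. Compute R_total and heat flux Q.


R_conv_in = 1/(23.8420*4.4030) = 0.0095
R_1 = 0.1650/(66.8320*4.4030) = 0.0006
R_2 = 0.0570/(9.8370*4.4030) = 0.0013
R_conv_out = 1/(22.2500*4.4030) = 0.0102
R_total = 0.0216 K/W
Q = 216.1670 / 0.0216 = 10002.9840 W

R_total = 0.0216 K/W, Q = 10002.9840 W


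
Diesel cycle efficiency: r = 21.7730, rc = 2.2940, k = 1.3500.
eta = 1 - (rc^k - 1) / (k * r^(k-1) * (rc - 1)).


r^(k-1) = 2.9395
rc^k = 3.0676
eta = 0.5973 = 59.7347%

59.7347%


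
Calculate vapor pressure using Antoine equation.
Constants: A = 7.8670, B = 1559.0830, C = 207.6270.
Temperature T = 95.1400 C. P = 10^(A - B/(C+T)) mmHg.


C+T = 302.7670
B/(C+T) = 5.1494
log10(P) = 7.8670 - 5.1494 = 2.7176
P = 10^2.7176 = 521.8573 mmHg

521.8573 mmHg


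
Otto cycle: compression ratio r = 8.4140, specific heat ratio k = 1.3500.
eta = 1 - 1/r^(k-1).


r^(k-1) = 2.1074
eta = 1 - 1/2.1074 = 0.5255 = 52.5486%

52.5486%


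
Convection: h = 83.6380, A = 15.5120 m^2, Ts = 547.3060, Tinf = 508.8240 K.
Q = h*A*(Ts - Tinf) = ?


dT = 38.4820 K
Q = 83.6380 * 15.5120 * 38.4820 = 49926.2642 W

49926.2642 W


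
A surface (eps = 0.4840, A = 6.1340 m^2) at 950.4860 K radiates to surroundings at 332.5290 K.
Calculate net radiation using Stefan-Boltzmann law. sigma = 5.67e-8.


T^4 = 8.1617e+11
Tsurr^4 = 1.2227e+10
Q = 0.4840 * 5.67e-8 * 6.1340 * 8.0395e+11 = 135331.7764 W

135331.7764 W


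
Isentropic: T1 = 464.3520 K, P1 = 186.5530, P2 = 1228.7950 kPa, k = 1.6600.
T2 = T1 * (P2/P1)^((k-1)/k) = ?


(k-1)/k = 0.3976
(P2/P1)^exp = 2.1159
T2 = 464.3520 * 2.1159 = 982.5292 K

982.5292 K


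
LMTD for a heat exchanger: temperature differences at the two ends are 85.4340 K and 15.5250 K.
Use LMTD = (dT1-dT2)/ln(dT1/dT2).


dT1/dT2 = 5.5030
ln(dT1/dT2) = 1.7053
LMTD = 69.9090 / 1.7053 = 40.9953 K

40.9953 K


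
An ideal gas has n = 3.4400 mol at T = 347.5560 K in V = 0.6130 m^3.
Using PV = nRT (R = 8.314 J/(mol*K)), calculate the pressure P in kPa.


P = nRT/V = 3.4400 * 8.314 * 347.5560 / 0.6130
= 9940.1572 / 0.6130 = 16215.5909 Pa = 16.2156 kPa

16.2156 kPa


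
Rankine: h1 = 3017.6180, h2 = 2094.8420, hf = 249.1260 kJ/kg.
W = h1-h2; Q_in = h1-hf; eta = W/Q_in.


W = 922.7760 kJ/kg
Q_in = 2768.4920 kJ/kg
eta = 0.3333 = 33.3314%

eta = 33.3314%


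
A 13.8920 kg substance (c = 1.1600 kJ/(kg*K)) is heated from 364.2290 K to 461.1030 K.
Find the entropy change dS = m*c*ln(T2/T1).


T2/T1 = 1.2660
ln(T2/T1) = 0.2358
dS = 13.8920 * 1.1600 * 0.2358 = 3.8005 kJ/K

3.8005 kJ/K


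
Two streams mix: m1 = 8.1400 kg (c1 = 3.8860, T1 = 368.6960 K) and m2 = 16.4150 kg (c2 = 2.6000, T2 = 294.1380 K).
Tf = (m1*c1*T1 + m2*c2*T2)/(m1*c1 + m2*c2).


num = 24216.1223
den = 74.3110
Tf = 325.8752 K

325.8752 K


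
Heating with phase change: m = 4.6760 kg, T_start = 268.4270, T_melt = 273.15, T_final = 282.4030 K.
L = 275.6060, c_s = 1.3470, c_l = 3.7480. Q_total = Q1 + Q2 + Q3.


Q1 (sensible, solid) = 4.6760 * 1.3470 * 4.7230 = 29.7482 kJ
Q2 (latent) = 4.6760 * 275.6060 = 1288.7337 kJ
Q3 (sensible, liquid) = 4.6760 * 3.7480 * 9.2530 = 162.1648 kJ
Q_total = 1480.6466 kJ

1480.6466 kJ


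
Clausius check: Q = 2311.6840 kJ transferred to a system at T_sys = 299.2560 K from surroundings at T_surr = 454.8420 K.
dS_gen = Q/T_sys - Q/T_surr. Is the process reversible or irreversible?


dS_sys = 2311.6840/299.2560 = 7.7248 kJ/K
dS_surr = -2311.6840/454.8420 = -5.0824 kJ/K
dS_gen = 7.7248 - 5.0824 = 2.6424 kJ/K (irreversible)

dS_gen = 2.6424 kJ/K, irreversible


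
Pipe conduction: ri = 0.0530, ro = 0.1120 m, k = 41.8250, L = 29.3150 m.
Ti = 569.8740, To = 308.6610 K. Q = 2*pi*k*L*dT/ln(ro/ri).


dT = 261.2130 K
ln(ro/ri) = 0.7482
Q = 2*pi*41.8250*29.3150*261.2130 / 0.7482 = 2689544.6656 W

2689544.6656 W


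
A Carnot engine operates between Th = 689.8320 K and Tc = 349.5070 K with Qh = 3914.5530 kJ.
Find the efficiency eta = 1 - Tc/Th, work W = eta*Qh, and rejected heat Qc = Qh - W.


eta = 1 - 349.5070/689.8320 = 0.4933
W = 0.4933 * 3914.5530 = 1931.2242 kJ
Qc = 3914.5530 - 1931.2242 = 1983.3288 kJ

eta = 49.3345%, W = 1931.2242 kJ, Qc = 1983.3288 kJ


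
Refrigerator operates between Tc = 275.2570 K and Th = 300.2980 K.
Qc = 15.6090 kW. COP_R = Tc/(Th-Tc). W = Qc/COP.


COP = 275.2570 / 25.0410 = 10.9923
W = 15.6090 / 10.9923 = 1.4200 kW

COP = 10.9923, W = 1.4200 kW


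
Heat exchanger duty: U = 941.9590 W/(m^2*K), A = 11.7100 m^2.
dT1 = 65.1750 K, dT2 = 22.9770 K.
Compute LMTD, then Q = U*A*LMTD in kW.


LMTD = 40.4745 K
Q = 941.9590 * 11.7100 * 40.4745 = 446447.5443 W = 446.4475 kW

446.4475 kW


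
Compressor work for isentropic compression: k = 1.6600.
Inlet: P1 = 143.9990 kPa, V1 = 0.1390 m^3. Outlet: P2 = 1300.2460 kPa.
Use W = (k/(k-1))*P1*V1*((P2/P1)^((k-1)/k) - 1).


(k-1)/k = 0.3976
(P2/P1)^exp = 2.3986
W = 2.5152 * 143.9990 * 0.1390 * (2.3986 - 1) = 70.4112 kJ

70.4112 kJ


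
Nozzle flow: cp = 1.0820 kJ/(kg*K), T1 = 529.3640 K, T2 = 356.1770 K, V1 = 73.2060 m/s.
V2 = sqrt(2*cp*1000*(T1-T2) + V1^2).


dT = 173.1870 K
2*cp*1000*dT = 374776.6680
V1^2 = 5359.1184
V2 = sqrt(380135.7864) = 616.5515 m/s

616.5515 m/s


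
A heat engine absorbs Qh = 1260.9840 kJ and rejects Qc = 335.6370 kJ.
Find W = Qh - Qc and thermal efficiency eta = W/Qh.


W = 1260.9840 - 335.6370 = 925.3470 kJ
eta = 925.3470 / 1260.9840 = 0.7338 = 73.3829%

W = 925.3470 kJ, eta = 73.3829%


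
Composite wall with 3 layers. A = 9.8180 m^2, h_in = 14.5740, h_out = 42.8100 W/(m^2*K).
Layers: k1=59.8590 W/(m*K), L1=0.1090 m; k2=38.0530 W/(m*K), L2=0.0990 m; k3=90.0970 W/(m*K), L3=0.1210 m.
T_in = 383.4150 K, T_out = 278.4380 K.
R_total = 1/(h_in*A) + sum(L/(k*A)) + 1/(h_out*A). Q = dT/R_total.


R_conv_in = 1/(14.5740*9.8180) = 0.0070
R_1 = 0.1090/(59.8590*9.8180) = 0.0002
R_2 = 0.0990/(38.0530*9.8180) = 0.0003
R_3 = 0.1210/(90.0970*9.8180) = 0.0001
R_conv_out = 1/(42.8100*9.8180) = 0.0024
R_total = 0.0100 K/W
Q = 104.9770 / 0.0100 = 10544.9635 W

R_total = 0.0100 K/W, Q = 10544.9635 W


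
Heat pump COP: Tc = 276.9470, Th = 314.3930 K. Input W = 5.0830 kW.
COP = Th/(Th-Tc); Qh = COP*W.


COP = 314.3930 / 37.4460 = 8.3959
Qh = 8.3959 * 5.0830 = 42.6764 kW

COP = 8.3959, Qh = 42.6764 kW


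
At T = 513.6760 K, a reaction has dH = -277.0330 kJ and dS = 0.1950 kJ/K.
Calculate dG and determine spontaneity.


T*dS = 513.6760 * 0.1950 = 100.1668 kJ
dG = -277.0330 - 100.1668 = -377.1998 kJ (spontaneous)

dG = -377.1998 kJ, spontaneous


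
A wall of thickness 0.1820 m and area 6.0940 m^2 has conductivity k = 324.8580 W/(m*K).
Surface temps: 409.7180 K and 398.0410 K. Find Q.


dT = 11.6770 K
Q = 324.8580 * 6.0940 * 11.6770 / 0.1820 = 127015.2620 W

127015.2620 W


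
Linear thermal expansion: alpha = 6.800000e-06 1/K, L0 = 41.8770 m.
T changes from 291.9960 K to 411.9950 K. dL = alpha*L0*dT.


dT = 119.9990 K
dL = 6.800000e-06 * 41.8770 * 119.9990 = 0.034171 m
L_final = 41.911171 m

dL = 0.034171 m


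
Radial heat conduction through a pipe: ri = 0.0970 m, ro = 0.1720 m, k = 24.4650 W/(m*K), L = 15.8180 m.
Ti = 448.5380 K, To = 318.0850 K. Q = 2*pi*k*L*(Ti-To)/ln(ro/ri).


dT = 130.4530 K
ln(ro/ri) = 0.5728
Q = 2*pi*24.4650*15.8180*130.4530 / 0.5728 = 553783.7821 W

553783.7821 W


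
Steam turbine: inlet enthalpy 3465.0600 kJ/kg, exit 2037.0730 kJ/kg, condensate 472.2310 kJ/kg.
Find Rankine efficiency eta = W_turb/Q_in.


W = 1427.9870 kJ/kg
Q_in = 2992.8290 kJ/kg
eta = 0.4771 = 47.7136%

eta = 47.7136%


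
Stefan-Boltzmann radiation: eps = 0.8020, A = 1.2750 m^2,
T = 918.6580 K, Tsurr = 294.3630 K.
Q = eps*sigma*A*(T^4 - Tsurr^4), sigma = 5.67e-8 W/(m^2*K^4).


T^4 = 7.1222e+11
Tsurr^4 = 7.5081e+09
Q = 0.8020 * 5.67e-8 * 1.2750 * 7.0471e+11 = 40858.3177 W

40858.3177 W


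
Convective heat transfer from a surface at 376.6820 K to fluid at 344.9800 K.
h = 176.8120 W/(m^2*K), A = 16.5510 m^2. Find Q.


dT = 31.7020 K
Q = 176.8120 * 16.5510 * 31.7020 = 92773.2214 W

92773.2214 W


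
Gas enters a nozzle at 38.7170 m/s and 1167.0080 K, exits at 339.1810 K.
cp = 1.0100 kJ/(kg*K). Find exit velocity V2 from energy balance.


dT = 827.8270 K
2*cp*1000*dT = 1672210.5400
V1^2 = 1499.0061
V2 = sqrt(1673709.5461) = 1293.7193 m/s

1293.7193 m/s


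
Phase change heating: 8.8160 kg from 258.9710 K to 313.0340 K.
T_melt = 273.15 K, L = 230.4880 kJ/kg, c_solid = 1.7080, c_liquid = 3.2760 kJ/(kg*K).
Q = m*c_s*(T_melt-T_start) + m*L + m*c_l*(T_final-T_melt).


Q1 (sensible, solid) = 8.8160 * 1.7080 * 14.1790 = 213.5035 kJ
Q2 (latent) = 8.8160 * 230.4880 = 2031.9822 kJ
Q3 (sensible, liquid) = 8.8160 * 3.2760 * 39.8840 = 1151.8984 kJ
Q_total = 3397.3842 kJ

3397.3842 kJ


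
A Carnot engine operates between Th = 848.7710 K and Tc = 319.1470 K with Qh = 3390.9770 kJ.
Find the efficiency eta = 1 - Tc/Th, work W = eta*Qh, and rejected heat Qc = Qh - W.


eta = 1 - 319.1470/848.7710 = 0.6240
W = 0.6240 * 3390.9770 = 2115.9333 kJ
Qc = 3390.9770 - 2115.9333 = 1275.0437 kJ

eta = 62.3989%, W = 2115.9333 kJ, Qc = 1275.0437 kJ


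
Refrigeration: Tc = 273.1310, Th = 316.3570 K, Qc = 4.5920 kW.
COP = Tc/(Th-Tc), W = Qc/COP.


COP = 273.1310 / 43.2260 = 6.3187
W = 4.5920 / 6.3187 = 0.7267 kW

COP = 6.3187, W = 0.7267 kW


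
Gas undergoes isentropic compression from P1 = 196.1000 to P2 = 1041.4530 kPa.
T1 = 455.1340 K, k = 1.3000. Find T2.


(k-1)/k = 0.2308
(P2/P1)^exp = 1.4701
T2 = 455.1340 * 1.4701 = 669.0897 K

669.0897 K


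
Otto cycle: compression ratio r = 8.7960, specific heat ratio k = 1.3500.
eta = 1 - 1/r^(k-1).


r^(k-1) = 2.1404
eta = 1 - 1/2.1404 = 0.5328 = 53.2803%

53.2803%


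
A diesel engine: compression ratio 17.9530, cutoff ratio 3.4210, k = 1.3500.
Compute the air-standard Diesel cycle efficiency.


r^(k-1) = 2.7476
rc^k = 5.2615
eta = 0.5254 = 52.5450%

52.5450%


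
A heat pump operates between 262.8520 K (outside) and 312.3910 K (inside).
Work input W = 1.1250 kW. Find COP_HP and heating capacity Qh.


COP = 312.3910 / 49.5390 = 6.3060
Qh = 6.3060 * 1.1250 = 7.0942 kW

COP = 6.3060, Qh = 7.0942 kW


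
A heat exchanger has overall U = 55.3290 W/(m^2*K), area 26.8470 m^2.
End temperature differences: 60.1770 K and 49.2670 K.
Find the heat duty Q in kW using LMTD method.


LMTD = 54.5403 K
Q = 55.3290 * 26.8470 * 54.5403 = 81015.0586 W = 81.0151 kW

81.0151 kW


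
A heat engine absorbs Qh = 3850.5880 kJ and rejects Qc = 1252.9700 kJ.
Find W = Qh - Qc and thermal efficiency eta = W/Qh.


W = 3850.5880 - 1252.9700 = 2597.6180 kJ
eta = 2597.6180 / 3850.5880 = 0.6746 = 67.4603%

W = 2597.6180 kJ, eta = 67.4603%


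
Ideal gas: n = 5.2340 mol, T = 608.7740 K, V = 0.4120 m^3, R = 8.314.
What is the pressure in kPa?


P = nRT/V = 5.2340 * 8.314 * 608.7740 / 0.4120
= 26491.0904 / 0.4120 = 64298.7631 Pa = 64.2988 kPa

64.2988 kPa


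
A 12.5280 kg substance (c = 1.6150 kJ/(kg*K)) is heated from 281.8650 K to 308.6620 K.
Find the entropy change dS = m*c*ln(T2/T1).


T2/T1 = 1.0951
ln(T2/T1) = 0.0908
dS = 12.5280 * 1.6150 * 0.0908 = 1.8375 kJ/K

1.8375 kJ/K


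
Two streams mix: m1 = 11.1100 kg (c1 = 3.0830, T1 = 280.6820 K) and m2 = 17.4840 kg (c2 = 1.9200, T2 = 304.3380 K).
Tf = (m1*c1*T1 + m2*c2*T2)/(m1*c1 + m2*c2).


num = 19830.3639
den = 67.8214
Tf = 292.3909 K

292.3909 K


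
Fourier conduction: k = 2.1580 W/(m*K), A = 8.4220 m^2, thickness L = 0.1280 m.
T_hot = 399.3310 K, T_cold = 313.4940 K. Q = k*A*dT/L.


dT = 85.8370 K
Q = 2.1580 * 8.4220 * 85.8370 / 0.1280 = 12187.9661 W

12187.9661 W


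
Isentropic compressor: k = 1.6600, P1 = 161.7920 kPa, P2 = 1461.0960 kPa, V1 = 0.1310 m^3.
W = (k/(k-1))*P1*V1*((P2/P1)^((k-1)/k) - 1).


(k-1)/k = 0.3976
(P2/P1)^exp = 2.3988
W = 2.5152 * 161.7920 * 0.1310 * (2.3988 - 1) = 74.5648 kJ

74.5648 kJ


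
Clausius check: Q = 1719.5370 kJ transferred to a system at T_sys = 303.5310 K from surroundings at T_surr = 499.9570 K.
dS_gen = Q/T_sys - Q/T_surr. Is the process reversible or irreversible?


dS_sys = 1719.5370/303.5310 = 5.6651 kJ/K
dS_surr = -1719.5370/499.9570 = -3.4394 kJ/K
dS_gen = 5.6651 - 3.4394 = 2.2257 kJ/K (irreversible)

dS_gen = 2.2257 kJ/K, irreversible


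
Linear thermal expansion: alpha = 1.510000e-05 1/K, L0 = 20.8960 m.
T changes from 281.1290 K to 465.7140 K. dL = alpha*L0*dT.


dT = 184.5850 K
dL = 1.510000e-05 * 20.8960 * 184.5850 = 0.058242 m
L_final = 20.954242 m

dL = 0.058242 m


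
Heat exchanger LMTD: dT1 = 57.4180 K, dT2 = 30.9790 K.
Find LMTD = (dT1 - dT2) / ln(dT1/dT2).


dT1/dT2 = 1.8534
ln(dT1/dT2) = 0.6170
LMTD = 26.4390 / 0.6170 = 42.8475 K

42.8475 K


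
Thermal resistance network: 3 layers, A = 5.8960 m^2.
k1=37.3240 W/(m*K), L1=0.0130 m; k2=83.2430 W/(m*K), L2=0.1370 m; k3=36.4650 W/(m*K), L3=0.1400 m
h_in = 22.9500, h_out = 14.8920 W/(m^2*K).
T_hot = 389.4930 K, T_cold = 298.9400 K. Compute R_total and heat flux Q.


R_conv_in = 1/(22.9500*5.8960) = 0.0074
R_1 = 0.0130/(37.3240*5.8960) = 5.9074e-05
R_2 = 0.1370/(83.2430*5.8960) = 0.0003
R_3 = 0.1400/(36.4650*5.8960) = 0.0007
R_conv_out = 1/(14.8920*5.8960) = 0.0114
R_total = 0.0198 K/W
Q = 90.5530 / 0.0198 = 4580.6147 W

R_total = 0.0198 K/W, Q = 4580.6147 W


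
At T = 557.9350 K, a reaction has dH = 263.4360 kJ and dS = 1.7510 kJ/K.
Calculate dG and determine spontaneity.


T*dS = 557.9350 * 1.7510 = 976.9442 kJ
dG = 263.4360 - 976.9442 = -713.5082 kJ (spontaneous)

dG = -713.5082 kJ, spontaneous


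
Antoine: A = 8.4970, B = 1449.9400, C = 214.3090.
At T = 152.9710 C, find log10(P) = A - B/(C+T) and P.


C+T = 367.2800
B/(C+T) = 3.9478
log10(P) = 8.4970 - 3.9478 = 4.5492
P = 10^4.5492 = 35417.8128 mmHg

35417.8128 mmHg


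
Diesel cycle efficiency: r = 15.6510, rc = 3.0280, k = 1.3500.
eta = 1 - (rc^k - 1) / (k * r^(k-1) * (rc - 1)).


r^(k-1) = 2.6187
rc^k = 4.4623
eta = 0.5171 = 51.7080%

51.7080%


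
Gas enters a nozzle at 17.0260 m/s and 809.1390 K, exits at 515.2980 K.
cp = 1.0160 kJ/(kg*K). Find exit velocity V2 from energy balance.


dT = 293.8410 K
2*cp*1000*dT = 597084.9120
V1^2 = 289.8847
V2 = sqrt(597374.7967) = 772.9003 m/s

772.9003 m/s


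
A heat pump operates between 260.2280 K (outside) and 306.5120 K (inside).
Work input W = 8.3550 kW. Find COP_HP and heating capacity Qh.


COP = 306.5120 / 46.2840 = 6.6224
Qh = 6.6224 * 8.3550 = 55.3303 kW

COP = 6.6224, Qh = 55.3303 kW


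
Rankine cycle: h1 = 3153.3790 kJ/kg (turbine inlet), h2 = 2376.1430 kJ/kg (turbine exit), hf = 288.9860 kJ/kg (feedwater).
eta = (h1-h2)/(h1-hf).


W = 777.2360 kJ/kg
Q_in = 2864.3930 kJ/kg
eta = 0.2713 = 27.1344%

eta = 27.1344%


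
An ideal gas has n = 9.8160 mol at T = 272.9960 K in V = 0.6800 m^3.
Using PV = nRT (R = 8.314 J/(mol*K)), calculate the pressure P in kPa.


P = nRT/V = 9.8160 * 8.314 * 272.9960 / 0.6800
= 22279.2647 / 0.6800 = 32763.6246 Pa = 32.7636 kPa

32.7636 kPa


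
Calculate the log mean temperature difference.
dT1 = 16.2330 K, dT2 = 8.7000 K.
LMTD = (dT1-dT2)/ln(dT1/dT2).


dT1/dT2 = 1.8659
ln(dT1/dT2) = 0.6237
LMTD = 7.5330 / 0.6237 = 12.0775 K

12.0775 K


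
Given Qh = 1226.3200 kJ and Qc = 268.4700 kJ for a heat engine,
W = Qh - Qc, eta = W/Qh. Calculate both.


W = 1226.3200 - 268.4700 = 957.8500 kJ
eta = 957.8500 / 1226.3200 = 0.7811 = 78.1077%

W = 957.8500 kJ, eta = 78.1077%


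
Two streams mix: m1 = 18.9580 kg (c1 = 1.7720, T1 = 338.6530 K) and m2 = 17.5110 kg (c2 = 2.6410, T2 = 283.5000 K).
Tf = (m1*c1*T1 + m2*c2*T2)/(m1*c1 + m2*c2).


num = 24487.4625
den = 79.8401
Tf = 306.7062 K

306.7062 K


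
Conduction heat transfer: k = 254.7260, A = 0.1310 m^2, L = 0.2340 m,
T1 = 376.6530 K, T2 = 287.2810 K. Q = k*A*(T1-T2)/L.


dT = 89.3720 K
Q = 254.7260 * 0.1310 * 89.3720 / 0.2340 = 12744.7168 W

12744.7168 W


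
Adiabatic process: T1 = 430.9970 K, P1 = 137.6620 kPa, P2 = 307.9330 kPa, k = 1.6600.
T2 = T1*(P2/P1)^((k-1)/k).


(k-1)/k = 0.3976
(P2/P1)^exp = 1.3773
T2 = 430.9970 * 1.3773 = 593.5928 K

593.5928 K


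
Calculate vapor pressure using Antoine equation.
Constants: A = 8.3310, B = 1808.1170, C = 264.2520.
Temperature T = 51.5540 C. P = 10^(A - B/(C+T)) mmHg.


C+T = 315.8060
B/(C+T) = 5.7254
log10(P) = 8.3310 - 5.7254 = 2.6056
P = 10^2.6056 = 403.2699 mmHg

403.2699 mmHg


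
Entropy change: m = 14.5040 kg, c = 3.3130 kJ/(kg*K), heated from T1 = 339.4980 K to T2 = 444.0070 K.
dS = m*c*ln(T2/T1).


T2/T1 = 1.3078
ln(T2/T1) = 0.2684
dS = 14.5040 * 3.3130 * 0.2684 = 12.8958 kJ/K

12.8958 kJ/K


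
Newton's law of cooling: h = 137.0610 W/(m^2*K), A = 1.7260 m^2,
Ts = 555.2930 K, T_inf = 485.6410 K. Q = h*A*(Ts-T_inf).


dT = 69.6520 K
Q = 137.0610 * 1.7260 * 69.6520 = 16477.3846 W

16477.3846 W


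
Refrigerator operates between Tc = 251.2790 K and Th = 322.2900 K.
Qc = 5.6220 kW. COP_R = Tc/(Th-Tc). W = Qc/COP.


COP = 251.2790 / 71.0110 = 3.5386
W = 5.6220 / 3.5386 = 1.5888 kW

COP = 3.5386, W = 1.5888 kW


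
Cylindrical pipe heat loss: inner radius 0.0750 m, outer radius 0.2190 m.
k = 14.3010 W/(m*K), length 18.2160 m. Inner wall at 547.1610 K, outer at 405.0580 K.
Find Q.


dT = 142.1030 K
ln(ro/ri) = 1.0716
Q = 2*pi*14.3010*18.2160*142.1030 / 1.0716 = 217058.3385 W

217058.3385 W


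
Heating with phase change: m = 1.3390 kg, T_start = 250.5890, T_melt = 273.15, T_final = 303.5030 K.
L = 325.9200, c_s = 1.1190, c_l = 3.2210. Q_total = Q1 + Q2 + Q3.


Q1 (sensible, solid) = 1.3390 * 1.1190 * 22.5610 = 33.8041 kJ
Q2 (latent) = 1.3390 * 325.9200 = 436.4069 kJ
Q3 (sensible, liquid) = 1.3390 * 3.2210 * 30.3530 = 130.9100 kJ
Q_total = 601.1210 kJ

601.1210 kJ


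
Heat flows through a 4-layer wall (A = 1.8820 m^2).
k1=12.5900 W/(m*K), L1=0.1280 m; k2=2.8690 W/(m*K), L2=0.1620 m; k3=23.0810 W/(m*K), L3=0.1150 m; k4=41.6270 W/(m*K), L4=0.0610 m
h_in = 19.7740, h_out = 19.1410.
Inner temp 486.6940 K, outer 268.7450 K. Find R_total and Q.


R_conv_in = 1/(19.7740*1.8820) = 0.0269
R_1 = 0.1280/(12.5900*1.8820) = 0.0054
R_2 = 0.1620/(2.8690*1.8820) = 0.0300
R_3 = 0.1150/(23.0810*1.8820) = 0.0026
R_4 = 0.0610/(41.6270*1.8820) = 0.0008
R_conv_out = 1/(19.1410*1.8820) = 0.0278
R_total = 0.0935 K/W
Q = 217.9490 / 0.0935 = 2331.9509 W

R_total = 0.0935 K/W, Q = 2331.9509 W


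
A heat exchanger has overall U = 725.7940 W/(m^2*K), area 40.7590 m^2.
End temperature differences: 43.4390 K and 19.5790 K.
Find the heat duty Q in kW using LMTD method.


LMTD = 29.9410 K
Q = 725.7940 * 40.7590 * 29.9410 = 885734.2865 W = 885.7343 kW

885.7343 kW


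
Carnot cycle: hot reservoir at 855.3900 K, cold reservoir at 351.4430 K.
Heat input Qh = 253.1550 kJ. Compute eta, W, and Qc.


eta = 1 - 351.4430/855.3900 = 0.5891
W = 0.5891 * 253.1550 = 149.1445 kJ
Qc = 253.1550 - 149.1445 = 104.0105 kJ

eta = 58.9143%, W = 149.1445 kJ, Qc = 104.0105 kJ


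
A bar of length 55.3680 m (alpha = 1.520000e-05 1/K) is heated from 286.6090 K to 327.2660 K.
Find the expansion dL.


dT = 40.6570 K
dL = 1.520000e-05 * 55.3680 * 40.6570 = 0.034217 m
L_final = 55.402217 m

dL = 0.034217 m


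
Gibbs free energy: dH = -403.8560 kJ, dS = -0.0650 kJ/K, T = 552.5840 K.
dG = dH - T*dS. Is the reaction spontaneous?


T*dS = 552.5840 * -0.0650 = -35.9180 kJ
dG = -403.8560 + 35.9180 = -367.9380 kJ (spontaneous)

dG = -367.9380 kJ, spontaneous


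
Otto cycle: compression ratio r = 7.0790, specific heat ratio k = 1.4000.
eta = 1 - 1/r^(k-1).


r^(k-1) = 2.1877
eta = 1 - 1/2.1877 = 0.5429 = 54.2900%

54.2900%


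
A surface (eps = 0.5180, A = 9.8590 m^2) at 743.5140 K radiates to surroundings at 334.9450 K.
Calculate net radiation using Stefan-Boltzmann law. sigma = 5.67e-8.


T^4 = 3.0560e+11
Tsurr^4 = 1.2586e+10
Q = 0.5180 * 5.67e-8 * 9.8590 * 2.9302e+11 = 84847.1343 W

84847.1343 W


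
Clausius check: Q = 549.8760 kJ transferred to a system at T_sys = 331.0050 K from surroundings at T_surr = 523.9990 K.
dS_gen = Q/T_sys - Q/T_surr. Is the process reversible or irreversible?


dS_sys = 549.8760/331.0050 = 1.6612 kJ/K
dS_surr = -549.8760/523.9990 = -1.0494 kJ/K
dS_gen = 1.6612 - 1.0494 = 0.6118 kJ/K (irreversible)

dS_gen = 0.6118 kJ/K, irreversible


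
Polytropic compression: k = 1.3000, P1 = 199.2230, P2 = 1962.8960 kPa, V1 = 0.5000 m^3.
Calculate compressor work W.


(k-1)/k = 0.2308
(P2/P1)^exp = 1.6954
W = 4.3333 * 199.2230 * 0.5000 * (1.6954 - 1) = 300.1868 kJ

300.1868 kJ


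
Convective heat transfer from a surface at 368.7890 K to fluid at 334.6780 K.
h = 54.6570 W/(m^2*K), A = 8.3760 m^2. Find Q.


dT = 34.1110 K
Q = 54.6570 * 8.3760 * 34.1110 = 15616.2557 W

15616.2557 W


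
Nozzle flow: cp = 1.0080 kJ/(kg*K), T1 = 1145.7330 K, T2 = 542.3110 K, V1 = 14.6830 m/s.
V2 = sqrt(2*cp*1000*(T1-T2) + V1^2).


dT = 603.4220 K
2*cp*1000*dT = 1216498.7520
V1^2 = 215.5905
V2 = sqrt(1216714.3425) = 1103.0478 m/s

1103.0478 m/s


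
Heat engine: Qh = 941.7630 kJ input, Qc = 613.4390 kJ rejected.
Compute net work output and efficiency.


W = 941.7630 - 613.4390 = 328.3240 kJ
eta = 328.3240 / 941.7630 = 0.3486 = 34.8627%

W = 328.3240 kJ, eta = 34.8627%


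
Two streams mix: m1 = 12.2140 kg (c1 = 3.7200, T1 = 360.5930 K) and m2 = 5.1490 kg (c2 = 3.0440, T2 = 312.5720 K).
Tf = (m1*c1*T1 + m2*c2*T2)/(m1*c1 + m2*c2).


num = 21283.0471
den = 61.1096
Tf = 348.2765 K

348.2765 K


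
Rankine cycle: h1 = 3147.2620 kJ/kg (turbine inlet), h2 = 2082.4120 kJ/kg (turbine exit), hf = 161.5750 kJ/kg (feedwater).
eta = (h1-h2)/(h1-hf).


W = 1064.8500 kJ/kg
Q_in = 2985.6870 kJ/kg
eta = 0.3567 = 35.6652%

eta = 35.6652%


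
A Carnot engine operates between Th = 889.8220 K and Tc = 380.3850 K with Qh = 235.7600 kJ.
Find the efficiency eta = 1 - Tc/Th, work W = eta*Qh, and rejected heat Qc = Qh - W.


eta = 1 - 380.3850/889.8220 = 0.5725
W = 0.5725 * 235.7600 = 134.9763 kJ
Qc = 235.7600 - 134.9763 = 100.7837 kJ

eta = 57.2516%, W = 134.9763 kJ, Qc = 100.7837 kJ


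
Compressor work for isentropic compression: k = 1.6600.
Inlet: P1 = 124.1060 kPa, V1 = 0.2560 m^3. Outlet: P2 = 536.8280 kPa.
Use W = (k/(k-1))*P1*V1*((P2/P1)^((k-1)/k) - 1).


(k-1)/k = 0.3976
(P2/P1)^exp = 1.7901
W = 2.5152 * 124.1060 * 0.2560 * (1.7901 - 1) = 63.1386 kJ

63.1386 kJ


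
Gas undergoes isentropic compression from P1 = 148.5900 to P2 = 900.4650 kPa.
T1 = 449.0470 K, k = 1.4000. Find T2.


(k-1)/k = 0.2857
(P2/P1)^exp = 1.6733
T2 = 449.0470 * 1.6733 = 751.3750 K

751.3750 K


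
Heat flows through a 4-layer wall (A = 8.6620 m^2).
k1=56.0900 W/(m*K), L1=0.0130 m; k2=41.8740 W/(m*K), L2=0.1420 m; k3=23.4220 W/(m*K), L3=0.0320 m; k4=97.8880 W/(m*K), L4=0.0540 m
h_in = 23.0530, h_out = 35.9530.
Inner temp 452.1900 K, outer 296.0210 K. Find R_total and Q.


R_conv_in = 1/(23.0530*8.6620) = 0.0050
R_1 = 0.0130/(56.0900*8.6620) = 2.6757e-05
R_2 = 0.1420/(41.8740*8.6620) = 0.0004
R_3 = 0.0320/(23.4220*8.6620) = 0.0002
R_4 = 0.0540/(97.8880*8.6620) = 6.3686e-05
R_conv_out = 1/(35.9530*8.6620) = 0.0032
R_total = 0.0089 K/W
Q = 156.1690 / 0.0089 = 17629.0874 W

R_total = 0.0089 K/W, Q = 17629.0874 W


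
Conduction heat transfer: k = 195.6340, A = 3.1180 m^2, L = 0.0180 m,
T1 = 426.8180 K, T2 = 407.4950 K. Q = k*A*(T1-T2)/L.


dT = 19.3230 K
Q = 195.6340 * 3.1180 * 19.3230 / 0.0180 = 654820.8427 W

654820.8427 W


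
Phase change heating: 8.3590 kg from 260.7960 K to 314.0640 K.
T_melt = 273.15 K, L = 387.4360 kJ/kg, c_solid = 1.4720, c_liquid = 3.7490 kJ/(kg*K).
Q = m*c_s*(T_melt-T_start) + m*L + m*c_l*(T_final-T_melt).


Q1 (sensible, solid) = 8.3590 * 1.4720 * 12.3540 = 152.0092 kJ
Q2 (latent) = 8.3590 * 387.4360 = 3238.5775 kJ
Q3 (sensible, liquid) = 8.3590 * 3.7490 * 40.9140 = 1282.1585 kJ
Q_total = 4672.7451 kJ

4672.7451 kJ


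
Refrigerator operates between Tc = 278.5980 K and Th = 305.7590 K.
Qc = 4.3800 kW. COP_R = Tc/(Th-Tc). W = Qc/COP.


COP = 278.5980 / 27.1610 = 10.2573
W = 4.3800 / 10.2573 = 0.4270 kW

COP = 10.2573, W = 0.4270 kW


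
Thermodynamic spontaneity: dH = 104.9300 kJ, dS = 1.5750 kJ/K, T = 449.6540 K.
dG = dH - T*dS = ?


T*dS = 449.6540 * 1.5750 = 708.2051 kJ
dG = 104.9300 - 708.2051 = -603.2750 kJ (spontaneous)

dG = -603.2750 kJ, spontaneous
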